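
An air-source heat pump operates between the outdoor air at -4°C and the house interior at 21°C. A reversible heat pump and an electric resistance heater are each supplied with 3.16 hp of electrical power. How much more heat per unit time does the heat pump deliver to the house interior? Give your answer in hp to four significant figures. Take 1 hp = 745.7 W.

In absolute terms T_C = 269.15 K and T_H = 294.15 K, so ΔT = 25.00 K.
COP_Carnot = T_H/ΔT = 294.15/25.00 = 11.77.
The heat pump delivers Q̇_H = COP × Ẇ = 37.18 hp; the resistance heater delivers Ẇ = 3.160 hp.
Extra = (COP − 1)·Ẇ = 34.02 hp.

34.02 hp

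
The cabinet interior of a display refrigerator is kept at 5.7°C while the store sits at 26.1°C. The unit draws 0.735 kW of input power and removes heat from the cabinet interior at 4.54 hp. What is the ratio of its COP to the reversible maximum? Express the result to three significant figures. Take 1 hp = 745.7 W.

Converting, Q̇_C = 4.540 hp = 3.385 kW, so COP_actual = Q̇_C/Ẇ = 3.385/0.7350 = 4.606.
In absolute terms T_C = 278.85 K and T_H = 299.25 K, so ΔT = 20.40 K.
COP_Carnot = T_C/ΔT = 278.85/20.40 = 13.67.
η_II = COP_actual/COP_Carnot = 4.606/13.67 = 0.3370.

0.337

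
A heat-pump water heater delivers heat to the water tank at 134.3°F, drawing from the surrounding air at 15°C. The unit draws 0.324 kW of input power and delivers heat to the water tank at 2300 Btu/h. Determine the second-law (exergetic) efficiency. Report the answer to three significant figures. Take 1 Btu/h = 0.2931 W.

Converting, Q̇_H = 2300 Btu/h = 0.6741 kW, so COP_actual = Q̇_H/Ẇ = 0.6741/0.3240 = 2.081.
In absolute terms T_C = 288.15 K and T_H = 329.98 K, so ΔT = 41.83 K.
COP_Carnot = T_H/ΔT = 329.98/41.83 = 7.888.
η_II = COP_actual/COP_Carnot = 2.081/7.888 = 0.2638.

0.264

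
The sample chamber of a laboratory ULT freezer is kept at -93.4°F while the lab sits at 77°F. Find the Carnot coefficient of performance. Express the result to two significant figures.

In absolute terms T_C = 203.48 K and T_H = 298.15 K, so ΔT = 94.67 K.
For a reversible cycle, COP_Carnot = T_C/ΔT = 203.48/94.67 = 2.149.

2.1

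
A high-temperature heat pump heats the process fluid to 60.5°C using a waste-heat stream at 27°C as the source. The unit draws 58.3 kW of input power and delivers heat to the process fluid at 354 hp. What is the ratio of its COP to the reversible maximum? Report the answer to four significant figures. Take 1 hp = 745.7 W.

Converting, Q̇_H = 354.0 hp = 264.0 kW, so COP_actual = Q̇_H/Ẇ = 264.0/58.30 = 4.528.
In absolute terms T_C = 300.15 K and T_H = 333.65 K, so ΔT = 33.50 K.
COP_Carnot = T_H/ΔT = 333.65/33.50 = 9.960.
η_II = COP_actual/COP_Carnot = 4.528/9.960 = 0.4546.

0.4546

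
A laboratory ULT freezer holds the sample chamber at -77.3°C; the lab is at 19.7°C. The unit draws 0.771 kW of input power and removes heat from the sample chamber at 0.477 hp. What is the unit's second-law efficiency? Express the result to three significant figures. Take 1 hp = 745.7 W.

Converting, Q̇_C = 0.4770 hp = 0.3557 kW, so COP_actual = Q̇_C/Ẇ = 0.3557/0.7710 = 0.4613.
In absolute terms T_C = 195.85 K and T_H = 292.85 K, so ΔT = 97.00 K.
COP_Carnot = T_C/ΔT = 195.85/97.00 = 2.019.
η_II = COP_actual/COP_Carnot = 0.4613/2.019 = 0.2285.

0.228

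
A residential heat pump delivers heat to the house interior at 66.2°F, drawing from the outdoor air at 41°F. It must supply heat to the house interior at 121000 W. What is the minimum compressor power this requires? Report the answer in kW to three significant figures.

In absolute terms T_C = 278.15 K and T_H = 292.15 K, so ΔT = 14.00 K.
COP_Carnot = T_H/ΔT = 292.15/14.00 = 20.87.
Ẇ_min = Q̇/COP_Carnot = 121000/20.87 = 5798 W = 5.798 kW.

5.80 kW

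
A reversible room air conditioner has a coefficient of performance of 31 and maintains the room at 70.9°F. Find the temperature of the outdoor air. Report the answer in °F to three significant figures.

COP_R = T_C/(T_H − T_C) gives T_H − T_C = T_C/COP.
With T_C = 294.76 K, T_H = 294.76 × (1 + 1/31) = 304.27 K.
Converting, 304.27 K = 88.02°F.

88.0 °F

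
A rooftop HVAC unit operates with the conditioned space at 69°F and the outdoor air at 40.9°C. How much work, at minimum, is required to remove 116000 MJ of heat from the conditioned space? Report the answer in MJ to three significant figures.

8040 MJ

In absolute terms T_C = 293.71 K and T_H = 314.05 K, so ΔT = 20.34 K.
The reversible limit is COP_R = T_C/ΔT = 14.44, so W_min = Q_C/COP = Q_C·ΔT/T_C.
W_min = 116000 × 20.34/293.71 = 8035 MJ.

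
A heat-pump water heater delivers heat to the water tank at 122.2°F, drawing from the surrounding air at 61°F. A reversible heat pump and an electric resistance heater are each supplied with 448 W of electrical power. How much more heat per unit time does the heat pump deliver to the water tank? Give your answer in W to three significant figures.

In absolute terms T_C = 289.26 K and T_H = 323.26 K, so ΔT = 34.00 K.
COP_Carnot = T_H/ΔT = 323.26/34.00 = 9.508.
The heat pump delivers Q̇_H = COP × Ẇ = 4259 W; the resistance heater delivers Ẇ = 448.0 W.
Extra = (COP − 1)·Ẇ = 3811 W.

3810 W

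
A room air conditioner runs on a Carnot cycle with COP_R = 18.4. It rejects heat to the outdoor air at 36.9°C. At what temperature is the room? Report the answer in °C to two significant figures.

21 °C

For a Carnot refrigerator COP_R = T_C/(T_H − T_C), so T_C = COP·T_H/(1 + COP).
With T_H = 310.05 K, T_C = 18.4 × 310.05/19.40 = 294.07 K.
Converting, 294.07 K = 20.92°C.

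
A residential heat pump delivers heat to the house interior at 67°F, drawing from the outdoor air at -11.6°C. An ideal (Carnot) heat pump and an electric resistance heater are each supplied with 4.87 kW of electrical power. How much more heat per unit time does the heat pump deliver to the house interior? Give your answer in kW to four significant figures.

41.03 kW

In absolute terms T_C = 261.55 K and T_H = 292.59 K, so ΔT = 31.04 K.
COP_Carnot = T_H/ΔT = 292.59/31.04 = 9.425.
The heat pump delivers Q̇_H = COP × Ẇ = 45.90 kW; the resistance heater delivers Ẇ = 4.870 kW.
Extra = (COP − 1)·Ẇ = 41.03 kW.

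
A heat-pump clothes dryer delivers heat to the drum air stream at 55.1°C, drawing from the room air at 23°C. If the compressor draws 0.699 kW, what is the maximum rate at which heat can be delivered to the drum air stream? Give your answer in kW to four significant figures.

In absolute terms T_C = 296.15 K and T_H = 328.25 K, so ΔT = 32.10 K.
COP_Carnot = T_H/ΔT = 328.25/32.10 = 10.23.
Q̇_max = COP_Carnot × Ẇ = 10.23 × 0.6990 kW = 7.148 kW.

7.148 kW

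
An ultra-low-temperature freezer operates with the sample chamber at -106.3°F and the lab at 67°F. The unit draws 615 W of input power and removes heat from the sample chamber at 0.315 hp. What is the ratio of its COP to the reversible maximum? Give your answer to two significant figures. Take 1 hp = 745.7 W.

0.19

Converting, Q̇_C = 0.3150 hp = 234.9 W, so COP_actual = Q̇_C/Ẇ = 234.9/615.0 = 0.3819.
In absolute terms T_C = 196.32 K and T_H = 292.59 K, so ΔT = 96.28 K.
COP_Carnot = T_C/ΔT = 196.32/96.28 = 2.039.
η_II = COP_actual/COP_Carnot = 0.3819/2.039 = 0.1873.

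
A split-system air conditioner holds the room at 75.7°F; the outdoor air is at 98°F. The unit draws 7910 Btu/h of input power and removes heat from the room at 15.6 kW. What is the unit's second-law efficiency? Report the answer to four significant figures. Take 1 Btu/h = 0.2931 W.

0.2803

Converting, Q̇_C = 15.60 kW = 53220 Btu/h, so COP_actual = Q̇_C/Ẇ = 53220/7910 = 6.729.
In absolute terms T_C = 297.43 K and T_H = 309.82 K, so ΔT = 12.39 K.
COP_Carnot = T_C/ΔT = 297.43/12.39 = 24.01.
η_II = COP_actual/COP_Carnot = 6.729/24.01 = 0.2803.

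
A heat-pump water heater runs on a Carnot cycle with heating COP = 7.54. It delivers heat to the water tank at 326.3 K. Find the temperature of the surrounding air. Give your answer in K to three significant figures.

283 K

COP_HP = T_H/(T_H − T_C) gives T_H − T_C = T_H/COP.
With T_H = 326.30 K, T_C = 326.30 × (1 − 1/7.54) = 283.02 K.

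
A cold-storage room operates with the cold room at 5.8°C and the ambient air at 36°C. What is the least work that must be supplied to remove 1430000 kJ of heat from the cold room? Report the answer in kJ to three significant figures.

In absolute terms T_C = 278.95 K and T_H = 309.15 K, so ΔT = 30.20 K.
The reversible limit is COP_R = T_C/ΔT = 9.237, so W_min = Q_C/COP = Q_C·ΔT/T_C.
W_min = 1430000 × 30.20/278.95 = 154800 kJ.

155000 kJ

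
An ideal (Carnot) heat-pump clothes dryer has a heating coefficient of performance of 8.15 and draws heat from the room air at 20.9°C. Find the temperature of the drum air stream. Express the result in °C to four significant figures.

62.03 °C

COP_HP = T_H/(T_H − T_C) rearranges to T_H = COP·T_C/(COP − 1).
With T_C = 294.05 K, T_H = 8.15 × 294.05/7.150 = 335.18 K.
Converting, 335.18 K = 62.03°C.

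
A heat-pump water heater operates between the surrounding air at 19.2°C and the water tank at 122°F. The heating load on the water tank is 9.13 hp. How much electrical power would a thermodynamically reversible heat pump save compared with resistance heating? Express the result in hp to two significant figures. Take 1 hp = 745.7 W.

8.3 hp

In absolute terms T_C = 292.35 K and T_H = 323.15 K, so ΔT = 30.80 K.
COP_Carnot = T_H/ΔT = 323.15/30.80 = 10.49.
Resistance heating needs Ẇ_res = Q̇_H = 9.130 hp; the reversible heat pump needs only Ẇ_hp = Q̇_H/COP = 0.8702 hp.
Saving = 9.130 − 0.8702 = 8.260 hp.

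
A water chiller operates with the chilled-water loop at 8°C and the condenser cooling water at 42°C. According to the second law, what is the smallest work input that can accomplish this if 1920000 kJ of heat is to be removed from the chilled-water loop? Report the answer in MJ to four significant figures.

232.2 MJ

In absolute terms T_C = 281.15 K and T_H = 315.15 K, so ΔT = 34.00 K.
The reversible limit is COP_R = T_C/ΔT = 8.269, so W_min = Q_C/COP = Q_C·ΔT/T_C.
W_min = 1920000 × 34.00/281.15 = 232200 kJ = 232.2 MJ.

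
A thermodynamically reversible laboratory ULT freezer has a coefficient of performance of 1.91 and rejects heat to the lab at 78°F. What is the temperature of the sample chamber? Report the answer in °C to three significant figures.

-77.1 °C

For a Carnot refrigerator COP_R = T_C/(T_H − T_C), so T_C = COP·T_H/(1 + COP).
With T_H = 298.71 K, T_C = 1.91 × 298.71/2.910 = 196.06 K.
Converting, 196.06 K = -77.09°C.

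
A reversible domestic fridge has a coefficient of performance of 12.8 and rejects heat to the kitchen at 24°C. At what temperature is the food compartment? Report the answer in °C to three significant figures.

For a Carnot refrigerator COP_R = T_C/(T_H − T_C), so T_C = COP·T_H/(1 + COP).
With T_H = 297.15 K, T_C = 12.8 × 297.15/13.80 = 275.62 K.
Converting, 275.62 K = 2.47°C.

2.47 °C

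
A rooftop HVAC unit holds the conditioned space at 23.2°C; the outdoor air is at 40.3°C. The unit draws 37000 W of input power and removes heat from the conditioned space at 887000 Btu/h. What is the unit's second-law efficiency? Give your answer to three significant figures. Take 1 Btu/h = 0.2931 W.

Converting, Q̇_C = 887000 Btu/h = 260000 W, so COP_actual = Q̇_C/Ẇ = 260000/37000 = 7.026.
In absolute terms T_C = 296.35 K and T_H = 313.45 K, so ΔT = 17.10 K.
COP_Carnot = T_C/ΔT = 296.35/17.10 = 17.33.
η_II = COP_actual/COP_Carnot = 7.026/17.33 = 0.4054.

0.405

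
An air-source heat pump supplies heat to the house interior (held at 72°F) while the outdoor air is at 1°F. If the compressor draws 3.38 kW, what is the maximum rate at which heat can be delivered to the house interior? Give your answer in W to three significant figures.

25300 W

In absolute terms T_C = 255.93 K and T_H = 295.37 K, so ΔT = 39.44 K.
COP_Carnot = T_H/ΔT = 295.37/39.44 = 7.488.
Q̇_max = COP_Carnot × Ẇ = 7.488 × 3.380 kW = 25.31 kW = 25310 W.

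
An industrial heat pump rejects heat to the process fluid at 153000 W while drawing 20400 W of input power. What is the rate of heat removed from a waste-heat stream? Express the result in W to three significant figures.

For a cyclic device the first law requires Q̇_H = Q̇_C + Ẇ.
Q̇_C = Q̇_H − Ẇ = 132600 W.

133000 W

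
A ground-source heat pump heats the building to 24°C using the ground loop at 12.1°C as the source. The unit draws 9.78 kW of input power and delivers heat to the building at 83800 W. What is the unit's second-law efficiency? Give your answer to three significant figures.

Converting, Q̇_H = 83800 W = 83.80 kW, so COP_actual = Q̇_H/Ẇ = 83.80/9.780 = 8.569.
In absolute terms T_C = 285.25 K and T_H = 297.15 K, so ΔT = 11.90 K.
COP_Carnot = T_H/ΔT = 297.15/11.90 = 24.97.
η_II = COP_actual/COP_Carnot = 8.569/24.97 = 0.3431.

0.343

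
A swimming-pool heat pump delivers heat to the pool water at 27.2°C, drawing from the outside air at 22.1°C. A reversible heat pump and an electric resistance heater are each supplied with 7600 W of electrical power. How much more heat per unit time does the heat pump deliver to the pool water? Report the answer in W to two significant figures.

In absolute terms T_C = 295.25 K and T_H = 300.35 K, so ΔT = 5.100 K.
COP_Carnot = T_H/ΔT = 300.35/5.100 = 58.89.
The heat pump delivers Q̇_H = COP × Ẇ = 447600 W; the resistance heater delivers Ẇ = 7600 W.
Extra = (COP − 1)·Ẇ = 440000 W.

440000 W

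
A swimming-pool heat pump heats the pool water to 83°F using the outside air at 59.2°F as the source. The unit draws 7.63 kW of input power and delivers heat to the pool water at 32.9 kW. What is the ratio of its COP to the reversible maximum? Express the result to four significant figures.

0.1891

COP_actual = Q̇_H/Ẇ = 32.90/7.630 = 4.312.
In absolute terms T_C = 288.26 K and T_H = 301.48 K, so ΔT = 13.22 K.
COP_Carnot = T_H/ΔT = 301.48/13.22 = 22.80.
η_II = COP_actual/COP_Carnot = 4.312/22.80 = 0.1891.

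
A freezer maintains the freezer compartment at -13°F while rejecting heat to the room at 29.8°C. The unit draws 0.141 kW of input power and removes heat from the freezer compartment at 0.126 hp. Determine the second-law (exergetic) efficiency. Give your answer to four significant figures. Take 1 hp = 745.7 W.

Converting, Q̇_C = 0.1260 hp = 0.09396 kW, so COP_actual = Q̇_C/Ẇ = 0.09396/0.1410 = 0.6664.
In absolute terms T_C = 248.15 K and T_H = 302.95 K, so ΔT = 54.80 K.
COP_Carnot = T_C/ΔT = 248.15/54.80 = 4.528.
η_II = COP_actual/COP_Carnot = 0.6664/4.528 = 0.1472.

0.1472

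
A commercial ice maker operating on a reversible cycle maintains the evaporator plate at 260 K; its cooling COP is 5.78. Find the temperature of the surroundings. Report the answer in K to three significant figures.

COP_R = T_C/(T_H − T_C) gives T_H − T_C = T_C/COP.
With T_C = 260.00 K, T_H = 260.00 × (1 + 1/5.78) = 304.98 K.

305 K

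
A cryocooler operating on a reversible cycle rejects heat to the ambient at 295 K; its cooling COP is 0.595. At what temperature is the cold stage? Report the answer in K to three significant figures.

110 K

For a Carnot refrigerator COP_R = T_C/(T_H − T_C), so T_C = COP·T_H/(1 + COP).
With T_H = 295.00 K, T_C = 0.595 × 295.00/1.595 = 110.05 K.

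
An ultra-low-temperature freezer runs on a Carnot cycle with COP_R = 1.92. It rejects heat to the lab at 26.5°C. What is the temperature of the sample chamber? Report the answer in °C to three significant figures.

For a Carnot refrigerator COP_R = T_C/(T_H − T_C), so T_C = COP·T_H/(1 + COP).
With T_H = 299.65 K, T_C = 1.92 × 299.65/2.920 = 197.03 K.
Converting, 197.03 K = -76.12°C.

-76.1 °C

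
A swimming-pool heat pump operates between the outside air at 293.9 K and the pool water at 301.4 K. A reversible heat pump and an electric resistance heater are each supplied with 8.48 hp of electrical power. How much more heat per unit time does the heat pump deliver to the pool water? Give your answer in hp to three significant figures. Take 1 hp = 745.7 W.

The reservoir spacing is ΔT = 301.4 − 293.9 = 7.500 K.
COP_Carnot = T_H/ΔT = 301.40/7.500 = 40.19.
The heat pump delivers Q̇_H = COP × Ẇ = 340.8 hp; the resistance heater delivers Ẇ = 8.480 hp.
Extra = (COP − 1)·Ẇ = 332.3 hp.

332 hp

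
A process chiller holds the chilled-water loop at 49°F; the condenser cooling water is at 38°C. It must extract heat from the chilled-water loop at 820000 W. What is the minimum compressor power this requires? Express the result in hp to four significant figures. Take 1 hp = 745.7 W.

In absolute terms T_C = 282.59 K and T_H = 311.15 K, so ΔT = 28.56 K.
COP_Carnot = T_C/ΔT = 282.59/28.56 = 9.896.
Ẇ_min = Q̇/COP_Carnot = 820000/9.896 = 82860 W = 111.1 hp.

111.1 hp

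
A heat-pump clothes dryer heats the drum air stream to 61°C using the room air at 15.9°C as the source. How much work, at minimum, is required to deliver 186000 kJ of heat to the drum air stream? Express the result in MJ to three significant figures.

In absolute terms T_C = 289.05 K and T_H = 334.15 K, so ΔT = 45.10 K.
The reversible limit is COP_HP = T_H/ΔT = 7.409, so W_min = Q_H/COP = Q_H·ΔT/T_H.
W_min = 186000 × 45.10/334.15 = 25100 kJ = 25.10 MJ.

25.1 MJ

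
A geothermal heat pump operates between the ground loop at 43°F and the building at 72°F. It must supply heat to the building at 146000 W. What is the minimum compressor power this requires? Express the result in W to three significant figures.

7960 W

In absolute terms T_C = 279.26 K and T_H = 295.37 K, so ΔT = 16.11 K.
COP_Carnot = T_H/ΔT = 295.37/16.11 = 18.33.
Ẇ_min = Q̇/COP_Carnot = 146000/18.33 = 7964 W.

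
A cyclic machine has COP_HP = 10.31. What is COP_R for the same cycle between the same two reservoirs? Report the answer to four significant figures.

9.310

Since Q_H = Q_C + W for any cycle, COP_R = Q_C/W = Q_H/W − 1.
COP_R = 10.31 − 1 = 9.31.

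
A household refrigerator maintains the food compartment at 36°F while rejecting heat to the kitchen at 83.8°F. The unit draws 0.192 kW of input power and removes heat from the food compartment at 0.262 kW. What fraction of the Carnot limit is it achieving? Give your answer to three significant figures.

0.132

COP_actual = Q̇_C/Ẇ = 0.2620/0.1920 = 1.365.
In absolute terms T_C = 275.37 K and T_H = 301.93 K, so ΔT = 26.56 K.
COP_Carnot = T_C/ΔT = 275.37/26.56 = 10.37.
η_II = COP_actual/COP_Carnot = 1.365/10.37 = 0.1316.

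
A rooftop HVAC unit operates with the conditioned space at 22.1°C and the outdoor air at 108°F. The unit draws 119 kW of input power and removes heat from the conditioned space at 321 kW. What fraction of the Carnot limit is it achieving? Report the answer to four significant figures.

0.1838

COP_actual = Q̇_C/Ẇ = 321.0/119.0 = 2.697.
In absolute terms T_C = 295.25 K and T_H = 315.37 K, so ΔT = 20.12 K.
COP_Carnot = T_C/ΔT = 295.25/20.12 = 14.67.
η_II = COP_actual/COP_Carnot = 2.697/14.67 = 0.1838.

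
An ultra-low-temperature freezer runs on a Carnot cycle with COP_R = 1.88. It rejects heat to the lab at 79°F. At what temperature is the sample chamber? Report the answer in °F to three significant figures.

-108 °F

For a Carnot refrigerator COP_R = T_C/(T_H − T_C), so T_C = COP·T_H/(1 + COP).
With T_H = 299.26 K, T_C = 1.88 × 299.26/2.880 = 195.35 K.
Converting, 195.35 K = -108.04°F.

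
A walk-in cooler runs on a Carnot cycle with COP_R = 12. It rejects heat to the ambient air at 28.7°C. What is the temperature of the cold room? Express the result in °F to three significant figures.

41.9 °F

For a Carnot refrigerator COP_R = T_C/(T_H − T_C), so T_C = COP·T_H/(1 + COP).
With T_H = 301.85 K, T_C = 12 × 301.85/13.00 = 278.63 K.
Converting, 278.63 K = 41.87°F.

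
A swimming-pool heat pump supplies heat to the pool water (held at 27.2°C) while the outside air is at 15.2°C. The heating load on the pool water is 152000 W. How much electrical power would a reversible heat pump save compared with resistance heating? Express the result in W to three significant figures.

In absolute terms T_C = 288.35 K and T_H = 300.35 K, so ΔT = 12.00 K.
COP_Carnot = T_H/ΔT = 300.35/12.00 = 25.03.
Resistance heating needs Ẇ_res = Q̇_H = 152000 W; the reversible heat pump needs only Ẇ_hp = Q̇_H/COP = 6073 W.
Saving = 152000 − 6073 = 145900 W.

146000 W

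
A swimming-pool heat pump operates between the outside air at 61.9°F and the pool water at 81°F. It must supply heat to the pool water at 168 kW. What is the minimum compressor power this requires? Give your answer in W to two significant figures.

5900 W

In absolute terms T_C = 289.76 K and T_H = 300.37 K, so ΔT = 10.61 K.
COP_Carnot = T_H/ΔT = 300.37/10.61 = 28.31.
Ẇ_min = Q̇/COP_Carnot = 168.0/28.31 = 5.935 kW = 5935 W.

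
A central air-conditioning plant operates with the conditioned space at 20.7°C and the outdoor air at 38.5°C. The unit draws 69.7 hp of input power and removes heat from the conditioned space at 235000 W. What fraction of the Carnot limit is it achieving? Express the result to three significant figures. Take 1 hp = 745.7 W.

0.274

Converting, Q̇_C = 235000 W = 315.1 hp, so COP_actual = Q̇_C/Ẇ = 315.1/69.70 = 4.521.
In absolute terms T_C = 293.85 K and T_H = 311.65 K, so ΔT = 17.80 K.
COP_Carnot = T_C/ΔT = 293.85/17.80 = 16.51.
η_II = COP_actual/COP_Carnot = 4.521/16.51 = 0.2739.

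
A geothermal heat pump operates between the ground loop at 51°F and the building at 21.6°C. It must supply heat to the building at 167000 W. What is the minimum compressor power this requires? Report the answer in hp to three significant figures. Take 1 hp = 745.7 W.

8.39 hp

In absolute terms T_C = 283.71 K and T_H = 294.75 K, so ΔT = 11.04 K.
COP_Carnot = T_H/ΔT = 294.75/11.04 = 26.69.
Ẇ_min = Q̇/COP_Carnot = 167000/26.69 = 6258 W = 8.392 hp.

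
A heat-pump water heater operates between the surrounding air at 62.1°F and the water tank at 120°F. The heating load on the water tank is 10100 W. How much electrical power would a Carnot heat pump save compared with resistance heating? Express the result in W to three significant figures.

9090 W

In absolute terms T_C = 289.87 K and T_H = 322.04 K, so ΔT = 32.17 K.
COP_Carnot = T_H/ΔT = 322.04/32.17 = 10.01.
Resistance heating needs Ẇ_res = Q̇_H = 10100 W; the reversible heat pump needs only Ẇ_hp = Q̇_H/COP = 1009 W.
Saving = 10100 − 1009 = 9091 W.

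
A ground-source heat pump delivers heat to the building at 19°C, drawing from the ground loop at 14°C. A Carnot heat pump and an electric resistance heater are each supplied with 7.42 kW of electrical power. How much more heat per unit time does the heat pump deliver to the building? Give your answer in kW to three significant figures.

In absolute terms T_C = 287.15 K and T_H = 292.15 K, so ΔT = 5.000 K.
COP_Carnot = T_H/ΔT = 292.15/5.000 = 58.43.
The heat pump delivers Q̇_H = COP × Ẇ = 433.6 kW; the resistance heater delivers Ẇ = 7.420 kW.
Extra = (COP − 1)·Ẇ = 426.1 kW.

426 kW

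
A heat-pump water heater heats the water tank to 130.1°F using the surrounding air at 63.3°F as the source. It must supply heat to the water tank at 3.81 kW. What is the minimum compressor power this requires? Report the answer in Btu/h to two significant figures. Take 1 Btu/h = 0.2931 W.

In absolute terms T_C = 290.54 K and T_H = 327.65 K, so ΔT = 37.11 K.
COP_Carnot = T_H/ΔT = 327.65/37.11 = 8.829.
Ẇ_min = Q̇/COP_Carnot = 3.810/8.829 = 0.4315 kW = 1472 Btu/h.

1500 Btu/h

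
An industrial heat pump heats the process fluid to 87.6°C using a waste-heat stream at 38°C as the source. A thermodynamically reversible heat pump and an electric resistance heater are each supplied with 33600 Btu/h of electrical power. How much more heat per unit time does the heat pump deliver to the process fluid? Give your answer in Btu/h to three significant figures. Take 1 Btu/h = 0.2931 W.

In absolute terms T_C = 311.15 K and T_H = 360.75 K, so ΔT = 49.60 K.
COP_Carnot = T_H/ΔT = 360.75/49.60 = 7.273.
The heat pump delivers Q̇_H = COP × Ẇ = 244400 Btu/h; the resistance heater delivers Ẇ = 33600 Btu/h.
Extra = (COP − 1)·Ẇ = 210800 Btu/h.

211000 Btu/h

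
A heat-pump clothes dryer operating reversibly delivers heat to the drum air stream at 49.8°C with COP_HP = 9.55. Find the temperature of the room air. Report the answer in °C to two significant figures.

16 °C

COP_HP = T_H/(T_H − T_C) gives T_H − T_C = T_H/COP.
With T_H = 322.95 K, T_C = 322.95 × (1 − 1/9.55) = 289.13 K.
Converting, 289.13 K = 15.98°C.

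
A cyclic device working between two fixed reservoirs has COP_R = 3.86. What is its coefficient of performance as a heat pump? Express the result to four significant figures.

4.860

The first law on one cycle gives Q_H = Q_C + W, so Q_H/W = Q_C/W + 1.
COP_HP = COP_R + 1 = 3.86 + 1 = 4.86.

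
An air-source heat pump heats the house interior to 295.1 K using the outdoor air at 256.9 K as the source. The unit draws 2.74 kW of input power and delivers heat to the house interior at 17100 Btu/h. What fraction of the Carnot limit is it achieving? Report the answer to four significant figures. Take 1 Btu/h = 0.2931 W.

0.2368

Converting, Q̇_H = 17100 Btu/h = 5.012 kW, so COP_actual = Q̇_H/Ẇ = 5.012/2.740 = 1.829.
The reservoir spacing is ΔT = 295.1 − 256.9 = 38.20 K.
COP_Carnot = T_H/ΔT = 295.10/38.20 = 7.725.
η_II = COP_actual/COP_Carnot = 1.829/7.725 = 0.2368.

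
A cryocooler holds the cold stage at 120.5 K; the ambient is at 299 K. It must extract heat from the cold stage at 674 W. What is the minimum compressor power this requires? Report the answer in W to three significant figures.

998 W

The reservoir spacing is ΔT = 299 − 120.5 = 178.5 K.
COP_Carnot = T_C/ΔT = 120.50/178.5 = 0.6751.
Ẇ_min = Q̇/COP_Carnot = 674.0/0.6751 = 998.4 W.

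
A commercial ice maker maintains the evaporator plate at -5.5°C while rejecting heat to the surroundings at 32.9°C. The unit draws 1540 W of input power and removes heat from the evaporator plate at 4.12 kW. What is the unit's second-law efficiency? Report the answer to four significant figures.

Converting, Q̇_C = 4.120 kW = 4120 W, so COP_actual = Q̇_C/Ẇ = 4120/1540 = 2.675.
In absolute terms T_C = 267.65 K and T_H = 306.05 K, so ΔT = 38.40 K.
COP_Carnot = T_C/ΔT = 267.65/38.40 = 6.970.
η_II = COP_actual/COP_Carnot = 2.675/6.970 = 0.3838.

0.3838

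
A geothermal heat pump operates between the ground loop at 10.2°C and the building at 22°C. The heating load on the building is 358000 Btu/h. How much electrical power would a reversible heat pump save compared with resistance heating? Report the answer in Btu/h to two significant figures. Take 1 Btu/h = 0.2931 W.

340000 Btu/h

In absolute terms T_C = 283.35 K and T_H = 295.15 K, so ΔT = 11.80 K.
COP_Carnot = T_H/ΔT = 295.15/11.80 = 25.01.
Resistance heating needs Ẇ_res = Q̇_H = 358000 Btu/h; the reversible heat pump needs only Ẇ_hp = Q̇_H/COP = 14310 Btu/h.
Saving = 358000 − 14310 = 343700 Btu/h.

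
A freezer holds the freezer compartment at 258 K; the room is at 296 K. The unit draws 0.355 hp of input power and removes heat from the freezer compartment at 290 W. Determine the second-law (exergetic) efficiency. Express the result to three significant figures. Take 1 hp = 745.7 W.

0.161

Converting, Q̇_C = 290.0 W = 0.3889 hp, so COP_actual = Q̇_C/Ẇ = 0.3889/0.3550 = 1.095.
The reservoir spacing is ΔT = 296 − 258 = 38.00 K.
COP_Carnot = T_C/ΔT = 258.00/38.00 = 6.789.
η_II = COP_actual/COP_Carnot = 1.095/6.789 = 0.1614.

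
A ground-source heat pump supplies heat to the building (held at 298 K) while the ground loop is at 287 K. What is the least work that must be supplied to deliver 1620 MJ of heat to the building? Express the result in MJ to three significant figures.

59.8 MJ

The reservoir spacing is ΔT = 298 − 287 = 11.00 K.
The reversible limit is COP_HP = T_H/ΔT = 27.09, so W_min = Q_H/COP = Q_H·ΔT/T_H.
W_min = 1620 × 11.00/298.00 = 59.80 MJ.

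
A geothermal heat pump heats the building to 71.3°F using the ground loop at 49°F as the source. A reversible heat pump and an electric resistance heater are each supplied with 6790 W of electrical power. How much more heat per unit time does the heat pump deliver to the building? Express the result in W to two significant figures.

In absolute terms T_C = 282.59 K and T_H = 294.98 K, so ΔT = 12.39 K.
COP_Carnot = T_H/ΔT = 294.98/12.39 = 23.81.
The heat pump delivers Q̇_H = COP × Ẇ = 161700 W; the resistance heater delivers Ẇ = 6790 W.
Extra = (COP − 1)·Ẇ = 154900 W.

150000 W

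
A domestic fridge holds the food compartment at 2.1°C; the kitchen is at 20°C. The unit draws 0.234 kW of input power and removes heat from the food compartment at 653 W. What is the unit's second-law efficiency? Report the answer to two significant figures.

0.18

Converting, Q̇_C = 653.0 W = 0.6530 kW, so COP_actual = Q̇_C/Ẇ = 0.6530/0.2340 = 2.791.
In absolute terms T_C = 275.25 K and T_H = 293.15 K, so ΔT = 17.90 K.
COP_Carnot = T_C/ΔT = 275.25/17.90 = 15.38.
η_II = COP_actual/COP_Carnot = 2.791/15.38 = 0.1815.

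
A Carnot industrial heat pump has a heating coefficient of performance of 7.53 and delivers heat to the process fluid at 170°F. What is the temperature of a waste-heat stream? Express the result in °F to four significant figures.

COP_HP = T_H/(T_H − T_C) gives T_H − T_C = T_H/COP.
With T_H = 349.82 K, T_C = 349.82 × (1 − 1/7.53) = 303.36 K.
Converting, 303.36 K = 86.38°F.

86.38 °F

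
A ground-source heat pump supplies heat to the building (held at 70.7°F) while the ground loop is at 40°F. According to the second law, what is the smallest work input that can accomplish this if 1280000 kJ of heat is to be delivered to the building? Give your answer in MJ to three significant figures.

In absolute terms T_C = 277.59 K and T_H = 294.65 K, so ΔT = 17.06 K.
The reversible limit is COP_HP = T_H/ΔT = 17.28, so W_min = Q_H/COP = Q_H·ΔT/T_H.
W_min = 1280000 × 17.06/294.65 = 74090 kJ = 74.09 MJ.

74.1 MJ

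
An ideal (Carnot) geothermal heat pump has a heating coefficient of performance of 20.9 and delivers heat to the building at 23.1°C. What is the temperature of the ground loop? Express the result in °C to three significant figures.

COP_HP = T_H/(T_H − T_C) gives T_H − T_C = T_H/COP.
With T_H = 296.25 K, T_C = 296.25 × (1 − 1/20.9) = 282.08 K.
Converting, 282.08 K = 8.93°C.

8.93 °C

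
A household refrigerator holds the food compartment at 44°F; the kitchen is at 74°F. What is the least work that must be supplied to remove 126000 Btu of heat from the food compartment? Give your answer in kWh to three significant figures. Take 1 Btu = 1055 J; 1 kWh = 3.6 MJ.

2.20 kWh

In absolute terms T_C = 279.82 K and T_H = 296.48 K, so ΔT = 16.67 K.
The reversible limit is COP_R = T_C/ΔT = 16.79, so W_min = Q_C/COP = Q_C·ΔT/T_C.
W_min = 126000 × 16.67/279.82 = 7505 Btu = 2.199 kWh.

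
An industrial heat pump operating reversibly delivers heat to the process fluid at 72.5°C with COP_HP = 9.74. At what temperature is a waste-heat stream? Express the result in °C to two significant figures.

COP_HP = T_H/(T_H − T_C) gives T_H − T_C = T_H/COP.
With T_H = 345.65 K, T_C = 345.65 × (1 − 1/9.74) = 310.16 K.
Converting, 310.16 K = 37.01°C.

37 °C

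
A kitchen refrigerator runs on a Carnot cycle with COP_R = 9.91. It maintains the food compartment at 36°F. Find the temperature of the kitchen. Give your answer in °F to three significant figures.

86.0 °F

COP_R = T_C/(T_H − T_C) gives T_H − T_C = T_C/COP.
With T_C = 275.37 K, T_H = 275.37 × (1 + 1/9.91) = 303.16 K.
Converting, 303.16 K = 86.02°F.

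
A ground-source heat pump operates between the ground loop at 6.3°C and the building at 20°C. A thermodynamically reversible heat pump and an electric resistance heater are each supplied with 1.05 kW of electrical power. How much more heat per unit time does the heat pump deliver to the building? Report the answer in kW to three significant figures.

21.4 kW

In absolute terms T_C = 279.45 K and T_H = 293.15 K, so ΔT = 13.70 K.
COP_Carnot = T_H/ΔT = 293.15/13.70 = 21.40.
The heat pump delivers Q̇_H = COP × Ẇ = 22.47 kW; the resistance heater delivers Ẇ = 1.050 kW.
Extra = (COP − 1)·Ẇ = 21.42 kW.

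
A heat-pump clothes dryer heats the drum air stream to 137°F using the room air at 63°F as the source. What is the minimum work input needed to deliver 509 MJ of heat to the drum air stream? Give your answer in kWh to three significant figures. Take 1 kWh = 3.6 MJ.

17.5 kWh

In absolute terms T_C = 290.37 K and T_H = 331.48 K, so ΔT = 41.11 K.
The reversible limit is COP_HP = T_H/ΔT = 8.063, so W_min = Q_H/COP = Q_H·ΔT/T_H.
W_min = 509.0 × 41.11/331.48 = 63.13 MJ = 17.54 kWh.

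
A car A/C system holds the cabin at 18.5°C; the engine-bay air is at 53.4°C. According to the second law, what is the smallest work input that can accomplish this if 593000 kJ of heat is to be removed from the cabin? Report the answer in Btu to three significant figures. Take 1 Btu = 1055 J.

In absolute terms T_C = 291.65 K and T_H = 326.55 K, so ΔT = 34.90 K.
The reversible limit is COP_R = T_C/ΔT = 8.357, so W_min = Q_C/COP = Q_C·ΔT/T_C.
W_min = 593000 × 34.90/291.65 = 70960 kJ = 67260 Btu.

67300 Btu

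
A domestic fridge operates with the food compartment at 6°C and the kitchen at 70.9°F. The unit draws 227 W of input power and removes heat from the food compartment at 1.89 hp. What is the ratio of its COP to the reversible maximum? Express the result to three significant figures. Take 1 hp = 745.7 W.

Converting, Q̇_C = 1.890 hp = 1409 W, so COP_actual = Q̇_C/Ẇ = 1409/227.0 = 6.209.
In absolute terms T_C = 279.15 K and T_H = 294.76 K, so ΔT = 15.61 K.
COP_Carnot = T_C/ΔT = 279.15/15.61 = 17.88.
η_II = COP_actual/COP_Carnot = 6.209/17.88 = 0.3472.

0.347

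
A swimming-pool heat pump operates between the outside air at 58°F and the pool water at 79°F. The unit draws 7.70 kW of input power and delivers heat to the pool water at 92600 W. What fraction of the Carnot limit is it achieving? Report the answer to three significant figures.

0.469

Converting, Q̇_H = 92600 W = 92.60 kW, so COP_actual = Q̇_H/Ẇ = 92.60/7.700 = 12.03.
In absolute terms T_C = 287.59 K and T_H = 299.26 K, so ΔT = 11.67 K.
COP_Carnot = T_H/ΔT = 299.26/11.67 = 25.65.
η_II = COP_actual/COP_Carnot = 12.03/25.65 = 0.4688.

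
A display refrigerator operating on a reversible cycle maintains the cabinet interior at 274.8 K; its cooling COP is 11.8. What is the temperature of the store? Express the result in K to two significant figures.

COP_R = T_C/(T_H − T_C) gives T_H − T_C = T_C/COP.
With T_C = 274.80 K, T_H = 274.80 × (1 + 1/11.8) = 298.09 K.

300 K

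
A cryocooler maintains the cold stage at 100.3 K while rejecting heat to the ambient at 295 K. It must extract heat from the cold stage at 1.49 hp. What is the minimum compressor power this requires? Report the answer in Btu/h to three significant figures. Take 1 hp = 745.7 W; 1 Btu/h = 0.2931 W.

7360 Btu/h

The reservoir spacing is ΔT = 295 − 100.3 = 194.7 K.
COP_Carnot = T_C/ΔT = 100.30/194.7 = 0.5152.
Ẇ_min = Q̇/COP_Carnot = 1.490/0.5152 = 2.892 hp = 7359 Btu/h.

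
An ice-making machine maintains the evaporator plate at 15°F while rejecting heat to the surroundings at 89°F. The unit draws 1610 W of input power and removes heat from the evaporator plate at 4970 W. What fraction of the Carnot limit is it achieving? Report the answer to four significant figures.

COP_actual = Q̇_C/Ẇ = 4970/1610 = 3.087.
In absolute terms T_C = 263.71 K and T_H = 304.82 K, so ΔT = 41.11 K.
COP_Carnot = T_C/ΔT = 263.71/41.11 = 6.414.
η_II = COP_actual/COP_Carnot = 3.087/6.414 = 0.4812.

0.4812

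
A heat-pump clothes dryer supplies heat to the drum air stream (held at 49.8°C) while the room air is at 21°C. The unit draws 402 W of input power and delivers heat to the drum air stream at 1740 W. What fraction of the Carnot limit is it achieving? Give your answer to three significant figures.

0.386

COP_actual = Q̇_H/Ẇ = 1740/402.0 = 4.328.
In absolute terms T_C = 294.15 K and T_H = 322.95 K, so ΔT = 28.80 K.
COP_Carnot = T_H/ΔT = 322.95/28.80 = 11.21.
η_II = COP_actual/COP_Carnot = 4.328/11.21 = 0.3860.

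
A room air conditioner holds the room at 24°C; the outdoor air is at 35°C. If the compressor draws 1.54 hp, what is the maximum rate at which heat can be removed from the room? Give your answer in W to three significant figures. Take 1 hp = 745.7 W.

31000 W

In absolute terms T_C = 297.15 K and T_H = 308.15 K, so ΔT = 11.00 K.
COP_Carnot = T_C/ΔT = 297.15/11.00 = 27.01.
Q̇_max = COP_Carnot × Ẇ = 27.01 × 1.540 hp = 41.60 hp = 31020 W.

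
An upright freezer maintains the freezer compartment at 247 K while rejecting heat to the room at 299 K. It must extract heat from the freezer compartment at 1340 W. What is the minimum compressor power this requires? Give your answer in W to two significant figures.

280 W

The reservoir spacing is ΔT = 299 − 247 = 52.00 K.
COP_Carnot = T_C/ΔT = 247.00/52.00 = 4.750.
Ẇ_min = Q̇/COP_Carnot = 1340/4.750 = 282.1 W.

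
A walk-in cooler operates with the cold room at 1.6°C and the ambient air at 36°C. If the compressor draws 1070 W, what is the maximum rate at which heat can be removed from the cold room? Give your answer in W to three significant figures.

8550 W

In absolute terms T_C = 274.75 K and T_H = 309.15 K, so ΔT = 34.40 K.
COP_Carnot = T_C/ΔT = 274.75/34.40 = 7.987.
Q̇_max = COP_Carnot × Ẇ = 7.987 × 1070 W = 8546 W.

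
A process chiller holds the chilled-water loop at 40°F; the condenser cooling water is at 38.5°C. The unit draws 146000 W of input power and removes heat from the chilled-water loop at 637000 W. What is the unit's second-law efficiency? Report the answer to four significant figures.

0.5353

COP_actual = Q̇_C/Ẇ = 637000/146000 = 4.363.
In absolute terms T_C = 277.59 K and T_H = 311.65 K, so ΔT = 34.06 K.
COP_Carnot = T_C/ΔT = 277.59/34.06 = 8.151.
η_II = COP_actual/COP_Carnot = 4.363/8.151 = 0.5353.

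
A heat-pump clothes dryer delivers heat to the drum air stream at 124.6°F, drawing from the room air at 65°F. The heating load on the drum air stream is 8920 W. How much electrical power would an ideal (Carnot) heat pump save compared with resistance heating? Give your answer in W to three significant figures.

In absolute terms T_C = 291.48 K and T_H = 324.59 K, so ΔT = 33.11 K.
COP_Carnot = T_H/ΔT = 324.59/33.11 = 9.803.
Resistance heating needs Ẇ_res = Q̇_H = 8920 W; the reversible heat pump needs only Ẇ_hp = Q̇_H/COP = 909.9 W.
Saving = 8920 − 909.9 = 8010 W.

8010 W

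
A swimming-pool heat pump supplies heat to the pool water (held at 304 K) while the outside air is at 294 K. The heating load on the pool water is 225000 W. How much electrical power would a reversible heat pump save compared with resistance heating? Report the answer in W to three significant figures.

The reservoir spacing is ΔT = 304 − 294 = 10.00 K.
COP_Carnot = T_H/ΔT = 304.00/10.00 = 30.40.
Resistance heating needs Ẇ_res = Q̇_H = 225000 W; the reversible heat pump needs only Ẇ_hp = Q̇_H/COP = 7401 W.
Saving = 225000 − 7401 = 217600 W.

218000 W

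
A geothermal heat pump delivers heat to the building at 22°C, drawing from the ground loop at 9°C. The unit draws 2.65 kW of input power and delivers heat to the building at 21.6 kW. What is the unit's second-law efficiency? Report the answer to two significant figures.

0.36

COP_actual = Q̇_H/Ẇ = 21.60/2.650 = 8.151.
In absolute terms T_C = 282.15 K and T_H = 295.15 K, so ΔT = 13.00 K.
COP_Carnot = T_H/ΔT = 295.15/13.00 = 22.70.
η_II = COP_actual/COP_Carnot = 8.151/22.70 = 0.3590.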